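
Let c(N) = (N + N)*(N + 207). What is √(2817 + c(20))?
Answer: √11897 ≈ 109.07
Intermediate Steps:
c(N) = 2*N*(207 + N) (c(N) = (2*N)*(207 + N) = 2*N*(207 + N))
√(2817 + c(20)) = √(2817 + 2*20*(207 + 20)) = √(2817 + 2*20*227) = √(2817 + 9080) = √11897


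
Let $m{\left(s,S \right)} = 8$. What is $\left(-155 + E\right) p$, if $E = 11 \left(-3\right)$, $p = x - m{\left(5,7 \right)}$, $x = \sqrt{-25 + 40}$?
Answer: $1504 - 188 \sqrt{15} \approx 775.88$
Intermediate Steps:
$x = \sqrt{15} \approx 3.873$
$p = -8 + \sqrt{15}$ ($p = \sqrt{15} - 8 = -8 + \sqrt{15} \approx -4.127$)
$E = -33$
$\left(-155 + E\right) p = \left(-155 - 33\right) \left(-8 + \sqrt{15}\right) = - 188 \left(-8 + \sqrt{15}\right) = 1504 - 188 \sqrt{15}$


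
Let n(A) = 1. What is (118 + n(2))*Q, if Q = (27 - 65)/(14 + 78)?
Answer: -2261/46 ≈ -49.152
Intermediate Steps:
Q = -19/46 (Q = -38/92 = -38*1/92 = -19/46 ≈ -0.41304)
(118 + n(2))*Q = (118 + 1)*(-19/46) = 119*(-19/46) = -2261/46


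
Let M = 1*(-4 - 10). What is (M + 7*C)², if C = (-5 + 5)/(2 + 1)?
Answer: 196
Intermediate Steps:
C = 0 (C = 0/3 = 0*(⅓) = 0)
M = -14 (M = 1*(-14) = -14)
(M + 7*C)² = (-14 + 7*0)² = (-14 + 0)² = (-14)² = 196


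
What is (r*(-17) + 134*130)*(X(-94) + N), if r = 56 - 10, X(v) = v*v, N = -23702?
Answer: -247340508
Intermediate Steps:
X(v) = v²
r = 46
(r*(-17) + 134*130)*(X(-94) + N) = (46*(-17) + 134*130)*((-94)² - 23702) = (-782 + 17420)*(8836 - 23702) = 16638*(-14866) = -247340508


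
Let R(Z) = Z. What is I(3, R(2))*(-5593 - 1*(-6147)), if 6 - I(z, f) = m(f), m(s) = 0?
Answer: 3324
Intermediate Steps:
I(z, f) = 6 (I(z, f) = 6 - 1*0 = 6 + 0 = 6)
I(3, R(2))*(-5593 - 1*(-6147)) = 6*(-5593 - 1*(-6147)) = 6*(-5593 + 6147) = 6*554 = 3324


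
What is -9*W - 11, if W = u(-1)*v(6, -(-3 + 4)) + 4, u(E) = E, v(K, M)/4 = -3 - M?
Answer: -119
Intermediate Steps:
v(K, M) = -12 - 4*M (v(K, M) = 4*(-3 - M) = -12 - 4*M)
W = 12 (W = -(-12 - (-4)*(-3 + 4)) + 4 = -(-12 - (-4)) + 4 = -(-12 - 4*(-1)) + 4 = -(-12 + 4) + 4 = -1*(-8) + 4 = 8 + 4 = 12)
-9*W - 11 = -9*12 - 11 = -108 - 11 = -119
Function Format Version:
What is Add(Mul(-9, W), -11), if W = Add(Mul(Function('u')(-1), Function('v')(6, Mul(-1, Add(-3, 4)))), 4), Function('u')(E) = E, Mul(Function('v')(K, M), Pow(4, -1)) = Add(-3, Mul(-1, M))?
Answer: -119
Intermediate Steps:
Function('v')(K, M) = Add(-12, Mul(-4, M)) (Function('v')(K, M) = Mul(4, Add(-3, Mul(-1, M))) = Add(-12, Mul(-4, M)))
W = 12 (W = Add(Mul(-1, Add(-12, Mul(-4, Mul(-1, Add(-3, 4))))), 4) = Add(Mul(-1, Add(-12, Mul(-4, Mul(-1, 1)))), 4) = Add(Mul(-1, Add(-12, Mul(-4, -1))), 4) = Add(Mul(-1, Add(-12, 4)), 4) = Add(Mul(-1, -8), 4) = Add(8, 4) = 12)
Add(Mul(-9, W), -11) = Add(Mul(-9, 12), -11) = Add(-108, -11) = -119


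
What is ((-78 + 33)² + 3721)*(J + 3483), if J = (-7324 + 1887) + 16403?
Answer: 83023954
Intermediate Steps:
J = 10966 (J = -5437 + 16403 = 10966)
((-78 + 33)² + 3721)*(J + 3483) = ((-78 + 33)² + 3721)*(10966 + 3483) = ((-45)² + 3721)*14449 = (2025 + 3721)*14449 = 5746*14449 = 83023954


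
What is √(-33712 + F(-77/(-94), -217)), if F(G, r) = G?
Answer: I*√297871994/94 ≈ 183.61*I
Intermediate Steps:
√(-33712 + F(-77/(-94), -217)) = √(-33712 - 77/(-94)) = √(-33712 - 77*(-1/94)) = √(-33712 + 77/94) = √(-3168851/94) = I*√297871994/94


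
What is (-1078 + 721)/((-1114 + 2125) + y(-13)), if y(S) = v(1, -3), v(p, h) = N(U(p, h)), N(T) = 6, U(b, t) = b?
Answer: -119/339 ≈ -0.35103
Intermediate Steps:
v(p, h) = 6
y(S) = 6
(-1078 + 721)/((-1114 + 2125) + y(-13)) = (-1078 + 721)/((-1114 + 2125) + 6) = -357/(1011 + 6) = -357/1017 = -357*1/1017 = -119/339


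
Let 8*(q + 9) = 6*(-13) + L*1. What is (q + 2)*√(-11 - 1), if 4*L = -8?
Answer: -34*I*√3 ≈ -58.89*I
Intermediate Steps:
L = -2 (L = (¼)*(-8) = -2)
q = -19 (q = -9 + (6*(-13) - 2*1)/8 = -9 + (-78 - 2)/8 = -9 + (⅛)*(-80) = -9 - 10 = -19)
(q + 2)*√(-11 - 1) = (-19 + 2)*√(-11 - 1) = -34*I*√3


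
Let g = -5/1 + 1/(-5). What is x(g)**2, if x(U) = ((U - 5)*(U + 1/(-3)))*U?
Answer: 1345862596/15625 ≈ 86135.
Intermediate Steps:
g = -26/5 (g = -5*1 + 1*(-1/5) = -5 - 1/5 = -26/5 ≈ -5.2000)
x(U) = U*(-5 + U)*(-1/3 + U) (x(U) = ((-5 + U)*(U - 1/3))*U = ((-5 + U)*(-1/3 + U))*U = U*(-5 + U)*(-1/3 + U))
x(g)**2 = ((1/3)*(-26/5)*(5 - 16*(-26/5) + 3*(-26/5)**2))**2 = ((1/3)*(-26/5)*(5 + 416/5 + 3*(676/25)))**2 = ((1/3)*(-26/5)*(5 + 416/5 + 2028/25))**2 = ((1/3)*(-26/5)*(4233/25))**2 = (-36686/125)**2 = 1345862596/15625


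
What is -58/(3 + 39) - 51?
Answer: -1100/21 ≈ -52.381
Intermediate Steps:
-58/(3 + 39) - 51 = -58/42 - 51 = (1/42)*(-58) - 51 = -29/21 - 51 = -1100/21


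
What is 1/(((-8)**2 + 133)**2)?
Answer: 1/38809 ≈ 2.5767e-5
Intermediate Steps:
1/(((-8)**2 + 133)**2) = 1/((64 + 133)**2) = 1/(197**2) = 1/38809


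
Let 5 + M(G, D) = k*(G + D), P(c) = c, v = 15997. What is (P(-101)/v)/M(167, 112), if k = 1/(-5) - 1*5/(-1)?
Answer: -505/106715987 ≈ -4.7322e-6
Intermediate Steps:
k = 24/5 (k = 1*(-1/5) - 5*(-1) = -1/5 + 5 = 24/5 ≈ 4.8000)
M(G, D) = -5 + 24*D/5 + 24*G/5 (M(G, D) = -5 + 24*(G + D)/5 = -5 + 24*(D + G)/5 = -5 + (24*D/5 + 24*G/5) = -5 + 24*D/5 + 24*G/5)
(P(-101)/v)/M(167, 112) = (-101/15997)/(-5 + (24/5)*112 + (24/5)*167) = (-101*1/15997)/(-5 + 2688/5 + 4008/5) = -101/(15997*6671/5) = -101/15997*5/6671 = -505/106715987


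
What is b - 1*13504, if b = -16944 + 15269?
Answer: -15179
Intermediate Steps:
b = -1675
b - 1*13504 = -1675 - 1*13504 = -1675 - 13504 = -15179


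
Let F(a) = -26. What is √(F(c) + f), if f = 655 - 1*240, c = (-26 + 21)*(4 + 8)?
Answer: √389 ≈ 19.723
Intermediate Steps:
c = -60 (c = -5*12 = -60)
f = 415 (f = 655 - 240 = 415)
√(F(c) + f) = √(-26 + 415) = √389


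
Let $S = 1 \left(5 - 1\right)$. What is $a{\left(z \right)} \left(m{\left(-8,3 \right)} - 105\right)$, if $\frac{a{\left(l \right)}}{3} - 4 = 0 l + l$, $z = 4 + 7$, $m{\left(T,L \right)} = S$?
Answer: $-4545$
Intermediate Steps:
$S = 4$ ($S = 1 \cdot 4 = 4$)
$m{\left(T,L \right)} = 4$
$z = 11$
$a{\left(l \right)} = 12 + 3 l$ ($a{\left(l \right)} = 12 + 3 \left(0 l + l\right) = 12 + 3 \left(0 + l\right) = 12 + 3 l$)
$a{\left(z \right)} \left(m{\left(-8,3 \right)} - 105\right) = \left(12 + 3 \cdot 11\right) \left(4 - 105\right) = \left(12 + 33\right) \left(-101\right) = 45 \left(-101\right) = -4545$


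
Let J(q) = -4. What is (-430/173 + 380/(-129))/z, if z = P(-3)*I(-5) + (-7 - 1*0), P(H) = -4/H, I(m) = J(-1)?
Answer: 121210/275243 ≈ 0.44037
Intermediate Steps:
I(m) = -4
z = -37/3 (z = -4/(-3)*(-4) + (-7 - 1*0) = -4*(-⅓)*(-4) + (-7 + 0) = (4/3)*(-4) - 7 = -16/3 - 7 = -37/3 ≈ -12.333)
(-430/173 + 380/(-129))/z = (-430/173 + 380/(-129))/(-37/3) = (-430*1/173 + 380*(-1/129))*(-3/37) = (-430/173 - 380/129)*(-3/37) = -121210/22317*(-3/37) = 121210/275243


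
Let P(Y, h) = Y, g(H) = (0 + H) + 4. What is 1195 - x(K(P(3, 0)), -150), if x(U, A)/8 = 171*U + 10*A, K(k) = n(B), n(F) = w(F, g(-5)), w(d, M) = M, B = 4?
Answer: 14563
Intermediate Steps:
g(H) = 4 + H (g(H) = H + 4 = 4 + H)
n(F) = -1 (n(F) = 4 - 5 = -1)
K(k) = -1
x(U, A) = 80*A + 1368*U (x(U, A) = 8*(171*U + 10*A) = 8*(10*A + 171*U) = 80*A + 1368*U)
1195 - x(K(P(3, 0)), -150) = 1195 - (80*(-150) + 1368*(-1)) = 1195 - (-12000 - 1368) = 1195 - 1*(-13368) = 1195 + 13368 = 14563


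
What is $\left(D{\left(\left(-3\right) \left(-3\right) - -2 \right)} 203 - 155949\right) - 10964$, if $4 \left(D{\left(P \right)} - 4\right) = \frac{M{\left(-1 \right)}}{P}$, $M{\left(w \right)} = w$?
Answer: $- \frac{7308647}{44} \approx -1.6611 \cdot 10^{5}$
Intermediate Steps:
$D{\left(P \right)} = 4 - \frac{1}{4 P}$ ($D{\left(P \right)} = 4 + \frac{\left(-1\right) \frac{1}{P}}{4} = 4 - \frac{1}{4 P}$)
$\left(D{\left(\left(-3\right) \left(-3\right) - -2 \right)} 203 - 155949\right) - 10964 = \left(\left(4 - \frac{1}{4 \left(\left(-3\right) \left(-3\right) - -2\right)}\right) 203 - 155949\right) - 10964 = \left(\left(4 - \frac{1}{4 \left(9 + 2\right)}\right) 203 - 155949\right) - 10964 = \left(\left(4 - \frac{1}{4 \cdot 11}\right) 203 - 155949\right) - 10964 = \left(\left(4 - \frac{1}{44}\right) 203 - 155949\right) - 10964 = \left(\frac{175}{44} \cdot 203 - 155949\right) - 10964 = \left(\frac{35525}{44} - 155949\right) - 10964 = - \frac{6826231}{44} - 10964 = - \frac{7308647}{44}$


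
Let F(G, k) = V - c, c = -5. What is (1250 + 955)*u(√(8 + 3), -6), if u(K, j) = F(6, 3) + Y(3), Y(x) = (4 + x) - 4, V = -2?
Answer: 13230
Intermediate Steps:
F(G, k) = 3 (F(G, k) = -2 - 1*(-5) = -2 + 5 = 3)
Y(x) = x
u(K, j) = 6 (u(K, j) = 3 + 3 = 6)
(1250 + 955)*u(√(8 + 3), -6) = (1250 + 955)*6 = 2205*6 = 13230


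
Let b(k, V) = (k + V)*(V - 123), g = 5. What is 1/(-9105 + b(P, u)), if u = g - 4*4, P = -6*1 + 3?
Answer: -1/7229 ≈ -0.00013833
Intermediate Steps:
P = -3 (P = -6 + 3 = -3)
u = -11 (u = 5 - 4*4 = 5 - 16 = -11)
b(k, V) = (-123 + V)*(V + k) (b(k, V) = (V + k)*(-123 + V) = (-123 + V)*(V + k))
1/(-9105 + b(P, u)) = 1/(-9105 + ((-11)**2 - 123*(-11) - 123*(-3) - 11*(-3))) = 1/(-9105 + (121 + 1353 + 369 + 33)) = 1/(-9105 + 1876) = 1/(-7229) = -1/7229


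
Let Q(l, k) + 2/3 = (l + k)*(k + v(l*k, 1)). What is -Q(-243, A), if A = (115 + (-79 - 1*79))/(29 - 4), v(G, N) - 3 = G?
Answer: 192369524/1875 ≈ 1.0260e+5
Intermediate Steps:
v(G, N) = 3 + G
A = -43/25 (A = (115 + (-79 - 79))/25 = (115 - 158)*(1/25) = -43*1/25 = -43/25 ≈ -1.7200)
Q(l, k) = -2/3 + (k + l)*(3 + k + k*l) (Q(l, k) = -2/3 + (l + k)*(k + (3 + l*k)) = -2/3 + (k + l)*(k + (3 + k*l)) = -2/3 + (k + l)*(3 + k + k*l))
-Q(-243, A) = -(-2/3 + (-43/25)**2 - 43/25*(-243) - 43*(3 - 43/25*(-243))/25 - 243*(3 - 43/25*(-243))) = -(-2/3 + 1849/625 + 10449/25 - 43*(3 + 10449/25)/25 - 243*(3 + 10449/25)) = -(-2/3 + 1849/625 + 10449/25 - 43/25*10524/25 - 243*10524/25) = -(-2/3 + 1849/625 + 10449/25 - 452532/625 - 2557332/25) = -1*(-192369524/1875) = 192369524/1875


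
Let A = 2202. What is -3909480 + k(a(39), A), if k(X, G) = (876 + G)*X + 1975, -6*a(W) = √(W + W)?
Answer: -3907505 - 513*√78 ≈ -3.9120e+6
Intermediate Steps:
a(W) = -√2*√W/6 (a(W) = -√(W + W)/6 = -√2*√W/6)
k(X, G) = 1975 + X*(876 + G) (k(X, G) = X*(876 + G) + 1975 = 1975 + X*(876 + G))
-3909480 + k(a(39), A) = -3909480 + (1975 + 876*(-√2*√39/6) + 2202*(-√2*√39/6)) = -3909480 + (1975 + 876*(-√78/6) + 2202*(-√78/6)) = -3909480 + (1975 - 146*√78 - 367*√78) = -3909480 + (1975 - 513*√78) = -3907505 - 513*√78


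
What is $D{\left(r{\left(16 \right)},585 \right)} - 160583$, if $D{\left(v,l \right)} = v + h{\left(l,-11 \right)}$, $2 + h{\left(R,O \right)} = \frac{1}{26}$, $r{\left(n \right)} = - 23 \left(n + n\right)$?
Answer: $- \frac{4194345}{26} \approx -1.6132 \cdot 10^{5}$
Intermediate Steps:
$r{\left(n \right)} = - 46 n$ ($r{\left(n \right)} = - 23 \cdot 2 n = - 46 n$)
$h{\left(R,O \right)} = - \frac{51}{26}$ ($h{\left(R,O \right)} = -2 + \frac{1}{26} = - \frac{51}{26}$)
$D{\left(v,l \right)} = - \frac{51}{26} + v$ ($D{\left(v,l \right)} = v - \frac{51}{26} = - \frac{51}{26} + v$)
$D{\left(r{\left(16 \right)},585 \right)} - 160583 = \left(- \frac{51}{26} - 736\right) - 160583 = - \frac{19187}{26} - 160583 = - \frac{4194345}{26}$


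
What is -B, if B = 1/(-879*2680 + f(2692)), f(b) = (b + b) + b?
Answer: 1/2347644 ≈ 4.2596e-7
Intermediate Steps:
f(b) = 3*b (f(b) = 2*b + b = 3*b)
B = -1/2347644 (B = 1/(-879*2680 + 3*2692) = 1/(-2355720 + 8076) = 1/(-2347644) = -1/2347644 ≈ -4.2596e-7)
-B = -1*(-1/2347644) = 1/2347644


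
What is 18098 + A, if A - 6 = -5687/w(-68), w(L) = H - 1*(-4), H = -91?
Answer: 1580735/87 ≈ 18169.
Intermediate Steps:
w(L) = -87 (w(L) = -91 - 1*(-4) = -91 + 4 = -87)
A = 6209/87 (A = 6 - 5687/(-87) = 6 - 5687*(-1/87) = 6 + 5687/87 = 6209/87 ≈ 71.368)
18098 + A = 18098 + 6209/87 = 1580735/87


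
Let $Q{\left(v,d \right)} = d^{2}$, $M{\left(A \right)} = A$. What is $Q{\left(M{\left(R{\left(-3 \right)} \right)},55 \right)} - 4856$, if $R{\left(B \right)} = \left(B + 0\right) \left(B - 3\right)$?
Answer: $-1831$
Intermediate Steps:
$R{\left(B \right)} = B \left(-3 + B\right)$
$Q{\left(M{\left(R{\left(-3 \right)} \right)},55 \right)} - 4856 = 55^{2} - 4856 = 3025 - 4856 = -1831$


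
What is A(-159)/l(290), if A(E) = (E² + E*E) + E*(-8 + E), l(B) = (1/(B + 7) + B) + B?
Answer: 22903155/172261 ≈ 132.96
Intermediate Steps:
l(B) = 1/(7 + B) + 2*B (l(B) = (1/(7 + B) + B) + B = (B + 1/(7 + B)) + B = 1/(7 + B) + 2*B)
A(E) = 2*E² + E*(-8 + E) (A(E) = (E² + E²) + E*(-8 + E) = 2*E² + E*(-8 + E))
A(-159)/l(290) = (-159*(-8 + 3*(-159)))/(((1 + 2*290² + 14*290)/(7 + 290))) = (-159*(-8 - 477))/(((1 + 2*84100 + 4060)/297)) = (-159*(-485))/(((1 + 168200 + 4060)/297)) = 77115/(((1/297)*172261)) = 77115/(172261/297) = 77115*(297/172261) = 22903155/172261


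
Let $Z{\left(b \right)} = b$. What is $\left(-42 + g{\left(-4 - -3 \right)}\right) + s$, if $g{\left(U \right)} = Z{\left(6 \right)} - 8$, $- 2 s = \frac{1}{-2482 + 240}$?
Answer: $- \frac{197295}{4484} \approx -44.0$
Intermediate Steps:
$s = \frac{1}{4484}$ ($s = - \frac{1}{2 \left(-2482 + 240\right)} = - \frac{1}{2 \left(-2242\right)} = \left(- \frac{1}{2}\right) \left(- \frac{1}{2242}\right) = \frac{1}{4484} \approx 0.00022302$)
$g{\left(U \right)} = -2$ ($g{\left(U \right)} = 6 - 8 = -2$)
$\left(-42 + g{\left(-4 - -3 \right)}\right) + s = \left(-42 - 2\right) + \frac{1}{4484} = -44 + \frac{1}{4484} = - \frac{197295}{4484}$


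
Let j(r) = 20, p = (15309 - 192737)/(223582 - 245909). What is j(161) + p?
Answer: 623968/22327 ≈ 27.947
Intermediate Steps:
p = 177428/22327 (p = -177428/(-22327) = -177428*(-1/22327) = 177428/22327 ≈ 7.9468)
j(161) + p = 20 + 177428/22327 = 623968/22327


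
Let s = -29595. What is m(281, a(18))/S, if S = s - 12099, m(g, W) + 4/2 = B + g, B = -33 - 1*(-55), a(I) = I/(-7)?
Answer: -301/41694 ≈ -0.0072193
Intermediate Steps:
a(I) = -I/7 (a(I) = I*(-⅐) = -I/7)
B = 22 (B = -33 + 55 = 22)
m(g, W) = 20 + g (m(g, W) = -2 + (22 + g) = 20 + g)
S = -41694 (S = -29595 - 12099 = -41694)
m(281, a(18))/S = (20 + 281)/(-41694) = 301*(-1/41694) = -301/41694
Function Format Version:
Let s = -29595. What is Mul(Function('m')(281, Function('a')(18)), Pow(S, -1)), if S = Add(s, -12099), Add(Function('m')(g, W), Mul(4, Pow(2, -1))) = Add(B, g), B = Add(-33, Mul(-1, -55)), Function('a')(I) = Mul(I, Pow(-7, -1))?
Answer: Rational(-301, 41694) ≈ -0.0072193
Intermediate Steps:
Function('a')(I) = Mul(Rational(-1, 7), I) (Function('a')(I) = Mul(I, Rational(-1, 7)) = Mul(Rational(-1, 7), I))
B = 22 (B = Add(-33, 55) = 22)
Function('m')(g, W) = Add(20, g) (Function('m')(g, W) = Add(-2, Add(22, g)) = Add(20, g))
S = -41694 (S = Add(-29595, -12099) = -41694)
Mul(Function('m')(281, Function('a')(18)), Pow(S, -1)) = Mul(Add(20, 281), Pow(-41694, -1)) = Mul(301, Rational(-1, 41694)) = Rational(-301, 41694)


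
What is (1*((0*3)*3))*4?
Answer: 0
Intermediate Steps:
(1*((0*3)*3))*4 = (1*(0*3))*4 = (1*0)*4 = 0*4 = 0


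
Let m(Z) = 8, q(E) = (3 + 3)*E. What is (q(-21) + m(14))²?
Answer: 13924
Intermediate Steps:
q(E) = 6*E
(q(-21) + m(14))² = (6*(-21) + 8)² = (-126 + 8)² = (-118)² = 13924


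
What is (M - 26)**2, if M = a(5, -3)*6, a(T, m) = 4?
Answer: 4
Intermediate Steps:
M = 24 (M = 4*6 = 24)
(M - 26)**2 = (24 - 26)**2 = (-2)**2 = 4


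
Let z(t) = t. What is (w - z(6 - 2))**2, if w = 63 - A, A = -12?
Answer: 5041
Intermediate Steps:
w = 75 (w = 63 - 1*(-12) = 63 + 12 = 75)
(w - z(6 - 2))**2 = (75 - (6 - 2))**2 = (75 - 1*4)**2 = (75 - 4)**2 = 71**2 = 5041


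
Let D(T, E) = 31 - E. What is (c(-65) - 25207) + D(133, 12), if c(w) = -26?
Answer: -25214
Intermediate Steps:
(c(-65) - 25207) + D(133, 12) = (-26 - 25207) + (31 - 1*12) = -25233 + (31 - 12) = -25233 + 19 = -25214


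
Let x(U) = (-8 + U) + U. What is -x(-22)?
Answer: 52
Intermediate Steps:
x(U) = -8 + 2*U
-x(-22) = -(-8 + 2*(-22)) = -(-8 - 44) = -1*(-52) = 52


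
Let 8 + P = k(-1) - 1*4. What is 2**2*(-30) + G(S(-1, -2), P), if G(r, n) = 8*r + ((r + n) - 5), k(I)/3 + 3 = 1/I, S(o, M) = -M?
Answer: -131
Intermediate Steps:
k(I) = -9 + 3/I
P = -24 (P = -8 + ((-9 + 3/(-1)) - 1*4) = -8 + ((-9 + 3*(-1)) - 4) = -8 + ((-9 - 3) - 4) = -8 + (-12 - 4) = -8 - 16 = -24)
G(r, n) = -5 + n + 9*r (G(r, n) = 8*r + ((n + r) - 5) = 8*r + (-5 + n + r) = -5 + n + 9*r)
2**2*(-30) + G(S(-1, -2), P) = 2**2*(-30) + (-5 - 24 + 9*(-1*(-2))) = 4*(-30) + (-5 - 24 + 9*2) = -120 + (-5 - 24 + 18) = -120 - 11 = -131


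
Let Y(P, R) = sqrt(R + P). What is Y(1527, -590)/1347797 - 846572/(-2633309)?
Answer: 846572/2633309 + sqrt(937)/1347797 ≈ 0.32151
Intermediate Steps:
Y(P, R) = sqrt(P + R)
Y(1527, -590)/1347797 - 846572/(-2633309) = sqrt(1527 - 590)/1347797 - 846572/(-2633309) = sqrt(937)*(1/1347797) - 846572*(-1/2633309) = sqrt(937)/1347797 + 846572/2633309 = 846572/2633309 + sqrt(937)/1347797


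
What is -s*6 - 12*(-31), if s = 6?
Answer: 336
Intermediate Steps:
-s*6 - 12*(-31) = -1*6*6 - 12*(-31) = -6*6 + 372 = -36 + 372 = 336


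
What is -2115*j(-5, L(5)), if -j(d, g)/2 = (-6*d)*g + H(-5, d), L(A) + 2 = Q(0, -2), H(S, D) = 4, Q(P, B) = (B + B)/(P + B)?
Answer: 16920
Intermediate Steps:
Q(P, B) = 2*B/(B + P) (Q(P, B) = (2*B)/(B + P) = 2*B/(B + P))
L(A) = 0 (L(A) = -2 + 2*(-2)/(-2 + 0) = -2 + 2*(-2)/(-2) = -2 + 2*(-2)*(-½) = -2 + 2 = 0)
j(d, g) = -8 + 12*d*g (j(d, g) = -2*((-6*d)*g + 4) = -2*(-6*d*g + 4) = -2*(4 - 6*d*g) = -8 + 12*d*g)
-2115*j(-5, L(5)) = -2115*(-8 + 12*(-5)*0) = -2115*(-8 + 0) = -2115*(-8) = 16920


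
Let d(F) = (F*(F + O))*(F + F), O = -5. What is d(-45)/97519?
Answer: -202500/97519 ≈ -2.0765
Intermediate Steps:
d(F) = 2*F²*(-5 + F) (d(F) = (F*(F - 5))*(F + F) = (F*(-5 + F))*(2*F) = 2*F²*(-5 + F))
d(-45)/97519 = (2*(-45)²*(-5 - 45))/97519 = (2*2025*(-50))*(1/97519) = -202500*1/97519 = -202500/97519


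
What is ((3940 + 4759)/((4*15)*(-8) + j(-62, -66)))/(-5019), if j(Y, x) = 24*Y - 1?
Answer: 8699/9882411 ≈ 0.00088025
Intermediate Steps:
j(Y, x) = -1 + 24*Y
((3940 + 4759)/((4*15)*(-8) + j(-62, -66)))/(-5019) = ((3940 + 4759)/((4*15)*(-8) + (-1 + 24*(-62))))/(-5019) = (8699/(60*(-8) + (-1 - 1488)))*(-1/5019) = (8699/(-480 - 1489))*(-1/5019) = (8699/(-1969))*(-1/5019) = (8699*(-1/1969))*(-1/5019) = -8699/1969*(-1/5019) = 8699/9882411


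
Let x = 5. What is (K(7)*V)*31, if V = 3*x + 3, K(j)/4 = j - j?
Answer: 0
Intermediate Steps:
K(j) = 0 (K(j) = 4*(j - j) = 4*0 = 0)
V = 18 (V = 3*5 + 3 = 15 + 3 = 18)
(K(7)*V)*31 = (0*18)*31 = 0*31 = 0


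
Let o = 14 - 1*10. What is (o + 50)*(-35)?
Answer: -1890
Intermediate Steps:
o = 4 (o = 14 - 10 = 4)
(o + 50)*(-35) = (4 + 50)*(-35) = 54*(-35) = -1890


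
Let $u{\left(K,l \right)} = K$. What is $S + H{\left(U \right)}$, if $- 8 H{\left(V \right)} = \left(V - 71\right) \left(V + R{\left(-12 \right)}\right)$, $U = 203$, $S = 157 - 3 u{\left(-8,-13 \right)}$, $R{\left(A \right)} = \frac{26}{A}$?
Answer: $- \frac{12531}{4} \approx -3132.8$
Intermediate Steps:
$S = 181$ ($S = 157 - -24 = 157 + 24 = 181$)
$H{\left(V \right)} = - \frac{\left(-71 + V\right) \left(- \frac{13}{6} + V\right)}{8}$ ($H{\left(V \right)} = - \frac{\left(V - 71\right) \left(V + \frac{26}{-12}\right)}{8} = - \frac{\left(-71 + V\right) \left(V + 26 \left(- \frac{1}{12}\right)\right)}{8} = - \frac{\left(-71 + V\right) \left(V - \frac{13}{6}\right)}{8} = - \frac{\left(-71 + V\right) \left(- \frac{13}{6} + V\right)}{8}$)
$S + H{\left(U \right)} = 181 - \left(- \frac{14699}{8} + \frac{41209}{8}\right) = 181 - \frac{13255}{4} = - \frac{12531}{4}$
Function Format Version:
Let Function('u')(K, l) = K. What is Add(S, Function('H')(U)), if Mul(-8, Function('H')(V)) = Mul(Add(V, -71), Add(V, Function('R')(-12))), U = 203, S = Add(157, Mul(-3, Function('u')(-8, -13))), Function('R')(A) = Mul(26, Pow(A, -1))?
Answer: Rational(-12531, 4) ≈ -3132.8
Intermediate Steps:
S = 181 (S = Add(157, Mul(-3, -8)) = Add(157, 24) = 181)
Function('H')(V) = Mul(Rational(-1, 8), Add(-71, V), Add(Rational(-13, 6), V)) (Function('H')(V) = Mul(Rational(-1, 8), Mul(Add(V, -71), Add(V, Mul(26, Pow(-12, -1))))) = Mul(Rational(-1, 8), Mul(Add(-71, V), Add(V, Mul(26, Rational(-1, 12))))) = Mul(Rational(-1, 8), Mul(Add(-71, V), Add(V, Rational(-13, 6)))) = Mul(Rational(-1, 8), Mul(Add(-71, V), Add(Rational(-13, 6), V))) = Mul(Rational(-1, 8), Add(-71, V), Add(Rational(-13, 6), V)))
Add(S, Function('H')(U)) = Add(181, Add(Rational(-923, 48), Mul(Rational(-1, 8), Pow(203, 2)), Mul(Rational(439, 48), 203))) = Add(181, Add(Rational(-923, 48), Mul(Rational(-1, 8), 41209), Rational(89117, 48))) = Add(181, Add(Rational(-923, 48), Rational(-41209, 8), Rational(89117, 48))) = Add(181, Rational(-13255, 4)) = Rational(-12531, 4)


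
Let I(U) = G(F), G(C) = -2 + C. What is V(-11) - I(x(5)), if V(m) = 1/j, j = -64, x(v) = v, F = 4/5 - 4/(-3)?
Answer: -143/960 ≈ -0.14896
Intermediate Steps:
F = 32/15 (F = 4*(1/5) - 4*(-1/3) = 4/5 + 4/3 = 32/15 ≈ 2.1333)
V(m) = -1/64 (V(m) = 1/(-64) = -1/64)
I(U) = 2/15 (I(U) = -2 + 32/15 = 2/15)
V(-11) - I(x(5)) = -1/64 - 1*2/15 = -1/64 - 2/15 = -143/960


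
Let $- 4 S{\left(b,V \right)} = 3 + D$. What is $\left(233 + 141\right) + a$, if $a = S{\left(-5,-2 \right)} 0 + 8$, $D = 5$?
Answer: $382$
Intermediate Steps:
$S{\left(b,V \right)} = -2$ ($S{\left(b,V \right)} = - \frac{3 + 5}{4} = \left(- \frac{1}{4}\right) 8 = -2$)
$a = 8$ ($a = \left(-2\right) 0 + 8 = 0 + 8 = 8$)
$\left(233 + 141\right) + a = \left(233 + 141\right) + 8 = 374 + 8 = 382$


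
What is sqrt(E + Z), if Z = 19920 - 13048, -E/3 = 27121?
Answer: I*sqrt(74491) ≈ 272.93*I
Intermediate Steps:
E = -81363 (E = -3*27121 = -81363)
Z = 6872
sqrt(E + Z) = sqrt(-81363 + 6872) = sqrt(-74491) = I*sqrt(74491)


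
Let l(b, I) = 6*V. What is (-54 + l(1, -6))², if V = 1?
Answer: 2304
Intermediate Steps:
l(b, I) = 6 (l(b, I) = 6*1 = 6)
(-54 + l(1, -6))² = (-54 + 6)² = (-48)² = 2304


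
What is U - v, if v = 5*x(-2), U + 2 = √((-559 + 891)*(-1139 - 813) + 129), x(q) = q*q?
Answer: -22 + I*√647935 ≈ -22.0 + 804.94*I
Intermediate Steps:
x(q) = q²
U = -2 + I*√647935 (U = -2 + √((-559 + 891)*(-1139 - 813) + 129) = -2 + √(332*(-1952) + 129) = -2 + √(-648064 + 129) = -2 + √(-647935) = -2 + I*√647935 ≈ -2.0 + 804.94*I)
v = 20 (v = 5*(-2)² = 5*4 = 20)
U - v = (-2 + I*√647935) - 1*20 = (-2 + I*√647935) - 20 = -22 + I*√647935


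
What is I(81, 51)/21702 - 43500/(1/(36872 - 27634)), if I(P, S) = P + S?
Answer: -1453502300978/3617 ≈ -4.0185e+8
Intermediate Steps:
I(81, 51)/21702 - 43500/(1/(36872 - 27634)) = (81 + 51)/21702 - 43500/(1/(36872 - 27634)) = 132*(1/21702) - 43500/(1/9238) = 22/3617 - 43500/1/9238 = 22/3617 - 43500*9238 = 22/3617 - 401853000 = -1453502300978/3617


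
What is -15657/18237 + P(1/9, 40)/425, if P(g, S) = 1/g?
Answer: -2163364/2583575 ≈ -0.83735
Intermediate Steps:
-15657/18237 + P(1/9, 40)/425 = -15657/18237 + 1/(1/9*425) = -15657*1/18237 + (1/425)/(⅑) = -5219/6079 + 9*(1/425) = -5219/6079 + 9/425 = -2163364/2583575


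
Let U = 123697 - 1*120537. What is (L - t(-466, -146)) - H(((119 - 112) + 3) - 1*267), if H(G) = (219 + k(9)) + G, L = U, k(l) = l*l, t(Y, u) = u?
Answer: 3263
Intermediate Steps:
k(l) = l²
U = 3160 (U = 123697 - 120537 = 3160)
L = 3160
H(G) = 300 + G (H(G) = (219 + 9²) + G = (219 + 81) + G = 300 + G)
(L - t(-466, -146)) - H(((119 - 112) + 3) - 1*267) = (3160 - 1*(-146)) - (300 + (((119 - 112) + 3) - 1*267)) = (3160 + 146) - (300 + ((7 + 3) - 267)) = 3306 - (300 + (10 - 267)) = 3306 - (300 - 257) = 3306 - 1*43 = 3306 - 43 = 3263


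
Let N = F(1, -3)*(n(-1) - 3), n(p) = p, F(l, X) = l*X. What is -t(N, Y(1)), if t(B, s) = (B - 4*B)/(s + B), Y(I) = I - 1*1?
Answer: 3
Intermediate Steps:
F(l, X) = X*l
Y(I) = -1 + I (Y(I) = I - 1 = -1 + I)
N = 12 (N = (-3*1)*(-1 - 3) = -3*(-4) = 12)
t(B, s) = -3*B/(B + s) (t(B, s) = (-3*B)/(B + s) = -3*B/(B + s))
-t(N, Y(1)) = -(-3)*12/(12 + (-1 + 1)) = -(-3)*12/(12 + 0) = -(-3)*12/12 = -1*(-3) = 3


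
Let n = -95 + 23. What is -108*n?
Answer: 7776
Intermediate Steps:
n = -72
-108*n = -108*(-72) = 7776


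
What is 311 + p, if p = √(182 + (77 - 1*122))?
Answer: 311 + √137 ≈ 322.70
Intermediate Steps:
p = √137 (p = √(182 + (77 - 122)) = √(182 - 45) = √137 ≈ 11.705)
311 + p = 311 + √137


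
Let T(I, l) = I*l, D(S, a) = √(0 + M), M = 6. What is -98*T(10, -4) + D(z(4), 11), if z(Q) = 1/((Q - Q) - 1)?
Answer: 3920 + √6 ≈ 3922.4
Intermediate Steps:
z(Q) = -1 (z(Q) = 1/(0 - 1) = 1/(-1) = -1)
D(S, a) = √6 (D(S, a) = √(0 + 6) = √6)
-98*T(10, -4) + D(z(4), 11) = -980*(-4) + √6 = -98*(-40) + √6 = 3920 + √6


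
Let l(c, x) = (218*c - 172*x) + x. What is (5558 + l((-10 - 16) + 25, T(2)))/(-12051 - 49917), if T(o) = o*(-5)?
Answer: -1175/10328 ≈ -0.11377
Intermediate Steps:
T(o) = -5*o
l(c, x) = -171*x + 218*c (l(c, x) = (-172*x + 218*c) + x = -171*x + 218*c)
(5558 + l((-10 - 16) + 25, T(2)))/(-12051 - 49917) = (5558 + (-(-855)*2 + 218*((-10 - 16) + 25)))/(-12051 - 49917) = (5558 + (-171*(-10) + 218*(-26 + 25)))/(-61968) = (5558 + (1710 + 218*(-1)))*(-1/61968) = (5558 + (1710 - 218))*(-1/61968) = (5558 + 1492)*(-1/61968) = 7050*(-1/61968) = -1175/10328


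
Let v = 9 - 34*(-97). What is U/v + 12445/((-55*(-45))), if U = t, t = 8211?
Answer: 12295568/1636965 ≈ 7.5112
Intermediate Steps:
v = 3307 (v = 9 + 3298 = 3307)
U = 8211
U/v + 12445/((-55*(-45))) = 8211/3307 + 12445/((-55*(-45))) = 8211*(1/3307) + 12445/2475 = 8211/3307 + 12445*(1/2475) = 8211/3307 + 2489/495 = 12295568/1636965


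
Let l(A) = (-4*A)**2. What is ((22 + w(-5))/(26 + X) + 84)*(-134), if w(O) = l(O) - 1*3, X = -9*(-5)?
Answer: -855322/71 ≈ -12047.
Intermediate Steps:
l(A) = 16*A**2
X = 45
w(O) = -3 + 16*O**2 (w(O) = 16*O**2 - 1*3 = 16*O**2 - 3 = -3 + 16*O**2)
((22 + w(-5))/(26 + X) + 84)*(-134) = ((22 + (-3 + 16*(-5)**2))/(26 + 45) + 84)*(-134) = ((22 + (-3 + 16*25))/71 + 84)*(-134) = ((22 + (-3 + 400))*(1/71) + 84)*(-134) = ((22 + 397)*(1/71) + 84)*(-134) = (419*(1/71) + 84)*(-134) = (419/71 + 84)*(-134) = (6383/71)*(-134) = -855322/71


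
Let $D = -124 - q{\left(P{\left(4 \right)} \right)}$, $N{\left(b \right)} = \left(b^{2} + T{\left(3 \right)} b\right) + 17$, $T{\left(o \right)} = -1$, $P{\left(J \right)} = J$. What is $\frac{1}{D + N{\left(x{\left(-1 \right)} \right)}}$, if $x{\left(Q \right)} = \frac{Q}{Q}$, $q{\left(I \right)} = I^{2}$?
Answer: $- \frac{1}{123} \approx -0.0081301$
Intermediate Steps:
$x{\left(Q \right)} = 1$
$N{\left(b \right)} = 17 + b^{2} - b$ ($N{\left(b \right)} = \left(b^{2} - b\right) + 17 = 17 + b^{2} - b$)
$D = -140$ ($D = -124 - 4^{2} = -124 - 16 = -140$)
$\frac{1}{D + N{\left(x{\left(-1 \right)} \right)}} = \frac{1}{-140 + \left(17 + 1^{2} - 1\right)} = \frac{1}{-140 + \left(17 + 1 - 1\right)} = \frac{1}{-140 + 17} = \frac{1}{-123} = - \frac{1}{123}$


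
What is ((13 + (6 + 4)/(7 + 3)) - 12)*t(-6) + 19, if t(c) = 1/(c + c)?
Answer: 113/6 ≈ 18.833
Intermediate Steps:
t(c) = 1/(2*c)
((13 + (6 + 4)/(7 + 3)) - 12)*t(-6) + 19 = ((13 + (6 + 4)/(7 + 3)) - 12)*((½)/(-6)) + 19 = ((13 + 10/10) - 12)*((½)*(-⅙)) + 19 = ((13 + 10*(⅒)) - 12)*(-1/12) + 19 = ((13 + 1) - 12)*(-1/12) + 19 = (14 - 12)*(-1/12) + 19 = 2*(-1/12) + 19 = -⅙ + 19 = 113/6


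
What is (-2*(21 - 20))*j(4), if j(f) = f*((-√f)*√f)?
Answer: 32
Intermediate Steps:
j(f) = -f² (j(f) = f*(-f) = -f²)
(-2*(21 - 20))*j(4) = (-2*(21 - 20))*(-1*4²) = (-2*1)*(-1*16) = -2*(-16) = 32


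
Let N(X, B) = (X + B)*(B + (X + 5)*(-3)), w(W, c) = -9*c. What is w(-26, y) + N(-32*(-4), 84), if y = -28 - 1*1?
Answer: -66519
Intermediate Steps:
y = -29 (y = -28 - 1 = -29)
N(X, B) = (B + X)*(-15 + B - 3*X) (N(X, B) = (B + X)*(B + (5 + X)*(-3)) = (B + X)*(B + (-15 - 3*X)) = (B + X)*(-15 + B - 3*X))
w(-26, y) + N(-32*(-4), 84) = -9*(-29) + (84² - 15*84 - (-480)*(-4) - 3*(-32*(-4))² - 2*84*(-32*(-4))) = 261 + (7056 - 1260 - 15*128 - 3*128² - 2*84*128) = 261 + (7056 - 1260 - 1920 - 3*16384 - 21504) = 261 + (7056 - 1260 - 1920 - 49152 - 21504) = 261 - 66780 = -66519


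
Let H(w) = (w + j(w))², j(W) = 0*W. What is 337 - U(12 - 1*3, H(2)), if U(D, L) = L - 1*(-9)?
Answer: 324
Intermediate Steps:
j(W) = 0
H(w) = w² (H(w) = (w + 0)² = w²)
U(D, L) = 9 + L (U(D, L) = L + 9 = 9 + L)
337 - U(12 - 1*3, H(2)) = 337 - (9 + 2²) = 337 - (9 + 4) = 337 - 1*13 = 337 - 13 = 324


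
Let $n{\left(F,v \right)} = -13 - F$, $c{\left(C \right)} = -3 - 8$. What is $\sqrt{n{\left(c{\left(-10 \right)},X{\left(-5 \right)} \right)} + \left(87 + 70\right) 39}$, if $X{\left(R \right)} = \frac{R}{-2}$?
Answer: $\sqrt{6121} \approx 78.237$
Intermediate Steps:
$X{\left(R \right)} = - \frac{R}{2}$ ($X{\left(R \right)} = R \left(- \frac{1}{2}\right) = - \frac{R}{2}$)
$c{\left(C \right)} = -11$ ($c{\left(C \right)} = -3 - 8 = -11$)
$\sqrt{n{\left(c{\left(-10 \right)},X{\left(-5 \right)} \right)} + \left(87 + 70\right) 39} = \sqrt{\left(-13 - -11\right) + \left(87 + 70\right) 39} = \sqrt{\left(-13 + 11\right) + 157 \cdot 39} = \sqrt{-2 + 6123} = \sqrt{6121}$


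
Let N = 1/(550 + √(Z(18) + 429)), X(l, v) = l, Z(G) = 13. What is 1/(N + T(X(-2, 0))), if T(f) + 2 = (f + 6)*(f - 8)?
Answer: -12685886/532784113 + √442/532784113 ≈ -0.023811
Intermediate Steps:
T(f) = -2 + (-8 + f)*(6 + f) (T(f) = -2 + (f + 6)*(f - 8) = -2 + (6 + f)*(-8 + f) = -2 + (-8 + f)*(6 + f))
N = 1/(550 + √442) (N = 1/(550 + √(13 + 429)) = 1/(550 + √442) ≈ 0.0017512)
1/(N + T(X(-2, 0))) = 1/((275/151029 - √442/302058) + (-50 + (-2)² - 2*(-2))) = 1/((275/151029 - √442/302058) + (-50 + 4 + 4)) = 1/((275/151029 - √442/302058) - 42) = 1/(-6342943/151029 - √442/302058)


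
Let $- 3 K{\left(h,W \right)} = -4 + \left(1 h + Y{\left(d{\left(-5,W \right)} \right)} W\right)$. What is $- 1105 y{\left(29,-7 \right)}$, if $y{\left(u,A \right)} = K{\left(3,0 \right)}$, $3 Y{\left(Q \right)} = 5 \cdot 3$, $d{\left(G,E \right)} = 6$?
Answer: $- \frac{1105}{3} \approx -368.33$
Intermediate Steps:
$Y{\left(Q \right)} = 5$ ($Y{\left(Q \right)} = \frac{5 \cdot 3}{3} = \frac{1}{3} \cdot 15 = 5$)
$K{\left(h,W \right)} = \frac{4}{3} - \frac{5 W}{3} - \frac{h}{3}$ ($K{\left(h,W \right)} = - \frac{-4 + \left(1 h + 5 W\right)}{3} = - \frac{-4 + \left(h + 5 W\right)}{3} = - \frac{-4 + h + 5 W}{3} = \frac{4}{3} - \frac{5 W}{3} - \frac{h}{3}$)
$y{\left(u,A \right)} = \frac{1}{3}$ ($y{\left(u,A \right)} = \frac{4}{3} - 0 - 1 = \frac{4}{3} + 0 - 1 = \frac{1}{3}$)
$- 1105 y{\left(29,-7 \right)} = \left(-1105\right) \frac{1}{3} = - \frac{1105}{3}$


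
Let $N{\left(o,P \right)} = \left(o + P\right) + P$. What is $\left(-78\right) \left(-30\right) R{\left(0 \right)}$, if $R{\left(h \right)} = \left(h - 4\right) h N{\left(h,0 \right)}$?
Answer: $0$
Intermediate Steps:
$N{\left(o,P \right)} = o + 2 P$ ($N{\left(o,P \right)} = \left(P + o\right) + P = o + 2 P$)
$R{\left(h \right)} = h^{2} \left(-4 + h\right)$ ($R{\left(h \right)} = \left(h - 4\right) h \left(h + 2 \cdot 0\right) = \left(h - 4\right) h \left(h + 0\right) = \left(-4 + h\right) h h = h \left(-4 + h\right) h = h^{2} \left(-4 + h\right)$)
$\left(-78\right) \left(-30\right) R{\left(0 \right)} = \left(-78\right) \left(-30\right) 0^{2} \left(-4 + 0\right) = 2340 \cdot 0 \left(-4\right) = 2340 \cdot 0 = 0$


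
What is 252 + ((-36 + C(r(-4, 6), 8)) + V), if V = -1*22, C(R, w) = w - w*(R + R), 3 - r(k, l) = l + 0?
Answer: 250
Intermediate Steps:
r(k, l) = 3 - l (r(k, l) = 3 - (l + 0) = 3 - l)
C(R, w) = w - 2*R*w (C(R, w) = w - w*2*R = w - 2*R*w)
V = -22
252 + ((-36 + C(r(-4, 6), 8)) + V) = 252 + ((-36 + 8*(1 - 2*(3 - 1*6))) - 22) = 252 + ((-36 + 8*(1 - 2*(3 - 6))) - 22) = 252 + ((-36 + 8*(1 - 2*(-3))) - 22) = 252 + ((-36 + 8*(1 + 6)) - 22) = 252 + ((-36 + 8*7) - 22) = 252 + ((-36 + 56) - 22) = 252 + (20 - 22) = 252 - 2 = 250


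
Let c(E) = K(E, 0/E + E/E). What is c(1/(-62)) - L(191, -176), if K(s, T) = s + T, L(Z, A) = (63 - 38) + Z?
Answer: -13331/62 ≈ -215.02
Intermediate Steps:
L(Z, A) = 25 + Z
K(s, T) = T + s
c(E) = 1 + E (c(E) = (0/E + E/E) + E = (0 + 1) + E = 1 + E)
c(1/(-62)) - L(191, -176) = (1 + 1/(-62)) - (25 + 191) = (1 - 1/62) - 1*216 = 61/62 - 216 = -13331/62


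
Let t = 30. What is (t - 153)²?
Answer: 15129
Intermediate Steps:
(t - 153)² = (30 - 153)² = (-123)² = 15129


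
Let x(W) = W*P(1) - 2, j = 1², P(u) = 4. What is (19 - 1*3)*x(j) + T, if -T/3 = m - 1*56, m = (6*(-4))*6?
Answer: 632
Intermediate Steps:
m = -144 (m = -24*6 = -144)
j = 1
x(W) = -2 + 4*W (x(W) = W*4 - 2 = 4*W - 2 = -2 + 4*W)
T = 600 (T = -3*(-144 - 1*56) = -3*(-144 - 56) = -3*(-200) = 600)
(19 - 1*3)*x(j) + T = (19 - 1*3)*(-2 + 4*1) + 600 = (19 - 3)*(-2 + 4) + 600 = 16*2 + 600 = 32 + 600 = 632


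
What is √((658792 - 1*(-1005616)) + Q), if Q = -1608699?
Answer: √55709 ≈ 236.03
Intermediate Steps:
√((658792 - 1*(-1005616)) + Q) = √((658792 - 1*(-1005616)) - 1608699) = √((658792 + 1005616) - 1608699) = √(1664408 - 1608699) = √55709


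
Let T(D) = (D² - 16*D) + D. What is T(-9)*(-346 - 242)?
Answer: -127008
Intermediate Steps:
T(D) = D² - 15*D
T(-9)*(-346 - 242) = (-9*(-15 - 9))*(-346 - 242) = -9*(-24)*(-588) = 216*(-588) = -127008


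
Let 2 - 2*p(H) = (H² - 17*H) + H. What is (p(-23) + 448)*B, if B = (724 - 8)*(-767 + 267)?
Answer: -179000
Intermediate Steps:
p(H) = 1 + 8*H - H²/2 (p(H) = 1 - ((H² - 17*H) + H)/2 = 1 - (H² - 16*H)/2 = 1 + (8*H - H²/2) = 1 + 8*H - H²/2)
B = -358000 (B = 716*(-500) = -358000)
(p(-23) + 448)*B = ((1 + 8*(-23) - ½*(-23)²) + 448)*(-358000) = ((1 - 184 - ½*529) + 448)*(-358000) = ((1 - 184 - 529/2) + 448)*(-358000) = (-895/2 + 448)*(-358000) = (½)*(-358000) = -179000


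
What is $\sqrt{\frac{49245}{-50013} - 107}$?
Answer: $\frac{2 i \sqrt{7502833563}}{16671} \approx 10.392 i$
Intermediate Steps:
$\sqrt{\frac{49245}{-50013} - 107} = \sqrt{49245 \left(- \frac{1}{50013}\right) - 107} = \sqrt{- \frac{16415}{16671} - 107} = \sqrt{- \frac{1800212}{16671}} = \frac{2 i \sqrt{7502833563}}{16671}$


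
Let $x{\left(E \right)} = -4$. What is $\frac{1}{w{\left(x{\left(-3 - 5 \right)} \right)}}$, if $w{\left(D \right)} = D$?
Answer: $- \frac{1}{4} \approx -0.25$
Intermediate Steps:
$\frac{1}{w{\left(x{\left(-3 - 5 \right)} \right)}} = \frac{1}{-4} = - \frac{1}{4}$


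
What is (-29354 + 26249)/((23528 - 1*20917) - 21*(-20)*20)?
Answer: -3105/11011 ≈ -0.28199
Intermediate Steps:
(-29354 + 26249)/((23528 - 1*20917) - 21*(-20)*20) = -3105/((23528 - 20917) + 420*20) = -3105/(2611 + 8400) = -3105/11011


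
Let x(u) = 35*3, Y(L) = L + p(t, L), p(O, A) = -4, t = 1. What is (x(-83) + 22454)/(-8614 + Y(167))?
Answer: -22559/8451 ≈ -2.6694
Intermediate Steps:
Y(L) = -4 + L (Y(L) = L - 4 = -4 + L)
x(u) = 105
(x(-83) + 22454)/(-8614 + Y(167)) = (105 + 22454)/(-8614 + (-4 + 167)) = 22559/(-8614 + 163) = 22559/(-8451) = 22559*(-1/8451) = -22559/8451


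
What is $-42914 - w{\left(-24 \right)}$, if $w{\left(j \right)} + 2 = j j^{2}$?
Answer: $-29088$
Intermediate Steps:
$w{\left(j \right)} = -2 + j^{3}$ ($w{\left(j \right)} = -2 + j j^{2} = -2 + j^{3}$)
$-42914 - w{\left(-24 \right)} = -42914 - \left(-2 + \left(-24\right)^{3}\right) = -42914 - \left(-2 - 13824\right) = -42914 - -13826 = -42914 + 13826 = -29088$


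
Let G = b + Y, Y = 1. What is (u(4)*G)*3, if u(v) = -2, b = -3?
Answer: 12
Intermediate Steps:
G = -2 (G = -3 + 1 = -2)
(u(4)*G)*3 = -2*(-2)*3 = 4*3 = 12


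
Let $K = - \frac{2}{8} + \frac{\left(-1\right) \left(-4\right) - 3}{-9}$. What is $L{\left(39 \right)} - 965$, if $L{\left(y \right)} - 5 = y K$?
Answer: $- \frac{11689}{12} \approx -974.08$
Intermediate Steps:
$K = - \frac{13}{36}$ ($K = \left(-2\right) \frac{1}{8} + \left(4 - 3\right) \left(- \frac{1}{9}\right) = - \frac{1}{4} + 1 \left(- \frac{1}{9}\right) = - \frac{1}{4} - \frac{1}{9} = - \frac{13}{36} \approx -0.36111$)
$L{\left(y \right)} = 5 - \frac{13 y}{36}$ ($L{\left(y \right)} = 5 + y \left(- \frac{13}{36}\right) = 5 - \frac{13 y}{36}$)
$L{\left(39 \right)} - 965 = \left(5 - \frac{169}{12}\right) - 965 = - \frac{109}{12} - 965 = - \frac{11689}{12}$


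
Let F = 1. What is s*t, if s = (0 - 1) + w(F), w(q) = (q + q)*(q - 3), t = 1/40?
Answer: -⅛ ≈ -0.12500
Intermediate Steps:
t = 1/40 ≈ 0.025000
w(q) = 2*q*(-3 + q) (w(q) = (2*q)*(-3 + q) = 2*q*(-3 + q))
s = -5 (s = (0 - 1) + 2*1*(-3 + 1) = -1 + 2*1*(-2) = -1 - 4 = -5)
s*t = -5*1/40 = -⅛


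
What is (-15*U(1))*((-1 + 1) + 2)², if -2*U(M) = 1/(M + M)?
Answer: 15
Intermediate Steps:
U(M) = -1/(4*M) (U(M) = -1/(2*(M + M)) = -1/(2*M)/2 = -1/(4*M))
(-15*U(1))*((-1 + 1) + 2)² = (-(-15)/(4*1))*((-1 + 1) + 2)² = (-(-15)/4)*(0 + 2)² = -15*(-¼)*2² = (15/4)*4 = 15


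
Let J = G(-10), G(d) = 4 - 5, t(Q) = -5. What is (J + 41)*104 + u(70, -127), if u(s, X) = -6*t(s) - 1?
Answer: 4189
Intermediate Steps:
G(d) = -1
J = -1
u(s, X) = 29 (u(s, X) = -6*(-5) - 1 = 30 - 1 = 29)
(J + 41)*104 + u(70, -127) = (-1 + 41)*104 + 29 = 40*104 + 29 = 4160 + 29 = 4189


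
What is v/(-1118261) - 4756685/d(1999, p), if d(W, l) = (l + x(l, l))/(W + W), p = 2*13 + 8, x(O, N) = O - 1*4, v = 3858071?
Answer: -10633111557703487/35784352 ≈ -2.9714e+8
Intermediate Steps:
x(O, N) = -4 + O (x(O, N) = O - 4 = -4 + O)
p = 34 (p = 26 + 8 = 34)
d(W, l) = (-4 + 2*l)/(2*W) (d(W, l) = (l + (-4 + l))/(W + W) = (-4 + 2*l)/((2*W)) = (-4 + 2*l)*(1/(2*W)) = (-4 + 2*l)/(2*W))
v/(-1118261) - 4756685/d(1999, p) = 3858071/(-1118261) - 4756685*1999/(-2 + 34) = 3858071*(-1/1118261) - 4756685/((1/1999)*32) = -3858071/1118261 - 4756685/32/1999 = -3858071/1118261 - 4756685*1999/32 = -3858071/1118261 - 9508613315/32 = -10633111557703487/35784352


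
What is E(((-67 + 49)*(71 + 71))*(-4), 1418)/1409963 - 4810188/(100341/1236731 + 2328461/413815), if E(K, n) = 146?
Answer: -1735486528634609552981192/2059393728647259739 ≈ -8.4272e+5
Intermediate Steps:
E(((-67 + 49)*(71 + 71))*(-4), 1418)/1409963 - 4810188/(100341/1236731 + 2328461/413815) = 146/1409963 - 4810188/(100341/1236731 + 2328461/413815) = 146/1409963 - 4810188/2921202511906/511777838765 = 146/1409963 - 4810188*511777838765/2921202511906 = 146/1409963 - 1230873809346668910/1460601255953 = -1735486528634609552981192/2059393728647259739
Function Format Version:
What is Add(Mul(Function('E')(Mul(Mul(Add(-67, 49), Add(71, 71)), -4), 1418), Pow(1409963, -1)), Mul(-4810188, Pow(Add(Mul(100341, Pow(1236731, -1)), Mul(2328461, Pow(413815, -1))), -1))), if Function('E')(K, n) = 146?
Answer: Rational(-1735486528634609552981192, 2059393728647259739) ≈ -8.4272e+5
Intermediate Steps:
Add(Mul(Function('E')(Mul(Mul(Add(-67, 49), Add(71, 71)), -4), 1418), Pow(1409963, -1)), Mul(-4810188, Pow(Add(Mul(100341, Pow(1236731, -1)), Mul(2328461, Pow(413815, -1))), -1))) = Add(Mul(146, Pow(1409963, -1)), Mul(-4810188, Pow(Add(Mul(100341, Pow(1236731, -1)), Mul(2328461, Pow(413815, -1))), -1))) = Add(Mul(146, Rational(1, 1409963)), Mul(-4810188, Pow(Add(Mul(100341, Rational(1, 1236731)), Mul(2328461, Rational(1, 413815))), -1))) = Add(Rational(146, 1409963), Mul(-4810188, Pow(Add(Rational(100341, 1236731), Rational(2328461, 413815)), -1))) = Add(Rational(146, 1409963), Mul(-4810188, Pow(Rational(2921202511906, 511777838765), -1))) = Add(Rational(146, 1409963), Mul(-4810188, Rational(511777838765, 2921202511906))) = Add(Rational(146, 1409963), Rational(-1230873809346668910, 1460601255953)) = Rational(-1735486528634609552981192, 2059393728647259739)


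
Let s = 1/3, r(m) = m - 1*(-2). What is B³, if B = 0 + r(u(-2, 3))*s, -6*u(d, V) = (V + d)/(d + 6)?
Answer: 103823/373248 ≈ 0.27816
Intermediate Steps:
u(d, V) = -(V + d)/(6*(6 + d)) (u(d, V) = -(V + d)/(6*(d + 6)) = -(V + d)/(6*(6 + d)))
r(m) = 2 + m (r(m) = m + 2 = 2 + m)
s = ⅓ ≈ 0.33333
B = 47/72 (B = 0 + (2 + (-1*3 - 1*(-2))/(6*(6 - 2)))*(⅓) = 0 + (2 + (⅙)*(-3 + 2)/4)*(⅓) = 0 + (2 + (⅙)*(¼)*(-1))*(⅓) = 0 + (2 - 1/24)*(⅓) = 0 + (47/24)*(⅓) = 0 + 47/72 = 47/72 ≈ 0.65278)
B³ = (47/72)³ = 103823/373248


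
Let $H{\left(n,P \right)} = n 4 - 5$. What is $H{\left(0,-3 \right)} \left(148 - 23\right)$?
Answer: $-625$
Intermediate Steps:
$H{\left(n,P \right)} = -5 + 4 n$ ($H{\left(n,P \right)} = 4 n - 5 = -5 + 4 n$)
$H{\left(0,-3 \right)} \left(148 - 23\right) = \left(-5 + 4 \cdot 0\right) \left(148 - 23\right) = \left(-5 + 0\right) 125 = \left(-5\right) 125 = -625$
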